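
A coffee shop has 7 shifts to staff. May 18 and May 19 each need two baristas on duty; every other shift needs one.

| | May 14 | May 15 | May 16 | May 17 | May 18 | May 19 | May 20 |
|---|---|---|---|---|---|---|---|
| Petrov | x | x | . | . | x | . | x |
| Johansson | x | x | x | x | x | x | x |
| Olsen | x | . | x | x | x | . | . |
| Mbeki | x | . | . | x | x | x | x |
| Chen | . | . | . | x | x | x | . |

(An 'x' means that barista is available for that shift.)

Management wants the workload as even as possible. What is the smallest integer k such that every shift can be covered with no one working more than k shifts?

2

With 5 baristas and 9 worker-slots to fill, someone must work at least ⌈9/5⌉ = 2 shifts, so k ≥ 2.
k = 2 works: May 14→Olsen, May 15→Petrov, May 16→Johansson, May 17→Olsen, May 18→Mbeki+Chen, May 19→Johansson+Mbeki, May 20→Petrov.
Loads: Petrov 2, Johansson 2, Olsen 2, Mbeki 2, Chen 1 — all ≤ 2.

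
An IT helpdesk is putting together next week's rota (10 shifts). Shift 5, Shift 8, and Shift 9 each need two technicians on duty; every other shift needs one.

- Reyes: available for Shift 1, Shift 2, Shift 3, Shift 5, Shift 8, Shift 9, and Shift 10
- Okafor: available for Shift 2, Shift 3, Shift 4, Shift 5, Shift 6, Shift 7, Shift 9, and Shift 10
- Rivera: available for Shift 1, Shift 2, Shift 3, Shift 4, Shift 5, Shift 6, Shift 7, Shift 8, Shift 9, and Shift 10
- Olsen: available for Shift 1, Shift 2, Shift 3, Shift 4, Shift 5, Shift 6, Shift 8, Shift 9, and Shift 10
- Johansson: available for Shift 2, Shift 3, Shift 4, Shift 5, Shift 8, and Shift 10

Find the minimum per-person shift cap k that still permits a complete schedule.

With 5 technicians and 13 worker-slots to fill, someone must work at least ⌈13/5⌉ = 3 shifts, so k ≥ 3.
k = 3 works: Shift 1→Reyes, Shift 2→Reyes, Shift 3→Reyes, Shift 4→Okafor, Shift 5→Olsen+Johansson, Shift 6→Okafor, Shift 7→Okafor, Shift 8→Rivera+Olsen, Shift 9→Rivera+Olsen, Shift 10→Rivera.
Loads: Reyes 3, Okafor 3, Rivera 3, Olsen 3, Johansson 1 — all ≤ 3.

3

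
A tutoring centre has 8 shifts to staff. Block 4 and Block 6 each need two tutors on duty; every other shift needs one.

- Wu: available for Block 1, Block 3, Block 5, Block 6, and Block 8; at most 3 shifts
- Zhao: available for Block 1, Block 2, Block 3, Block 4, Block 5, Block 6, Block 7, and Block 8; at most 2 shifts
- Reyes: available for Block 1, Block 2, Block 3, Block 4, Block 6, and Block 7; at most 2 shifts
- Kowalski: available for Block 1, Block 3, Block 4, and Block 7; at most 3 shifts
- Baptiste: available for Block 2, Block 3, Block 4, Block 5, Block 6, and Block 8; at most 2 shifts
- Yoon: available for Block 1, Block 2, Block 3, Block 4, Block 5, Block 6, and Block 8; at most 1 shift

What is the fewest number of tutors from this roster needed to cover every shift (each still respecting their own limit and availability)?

4

10 slots to fill and no one can take more than 3, so at least ⌈10/3⌉ = 4 tutors are needed.
Wu, Zhao, Reyes, and Kowalski alone can cover everything: Block 1→Kowalski, Block 2→Zhao, Block 3→Kowalski, Block 4→Zhao+Reyes, Block 5→Wu, Block 6→Wu+Reyes, Block 7→Kowalski, Block 8→Wu.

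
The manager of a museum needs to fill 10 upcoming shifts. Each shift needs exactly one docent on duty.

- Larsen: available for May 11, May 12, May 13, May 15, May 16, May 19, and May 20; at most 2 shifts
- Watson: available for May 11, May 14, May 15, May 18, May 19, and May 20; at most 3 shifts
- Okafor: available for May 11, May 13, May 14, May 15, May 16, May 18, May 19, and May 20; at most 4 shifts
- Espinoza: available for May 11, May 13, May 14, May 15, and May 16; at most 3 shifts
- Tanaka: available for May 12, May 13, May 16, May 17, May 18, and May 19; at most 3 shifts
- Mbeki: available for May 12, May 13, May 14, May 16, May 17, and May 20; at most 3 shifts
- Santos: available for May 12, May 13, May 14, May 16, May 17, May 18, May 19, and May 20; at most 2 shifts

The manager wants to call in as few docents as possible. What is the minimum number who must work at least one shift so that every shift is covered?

3

10 slots to fill and no one can take more than 4, so at least ⌈10/4⌉ = 3 docents are needed.
Watson, Okafor, and Tanaka alone can cover everything: May 11→Watson, May 12→Tanaka, May 13→Okafor, May 14→Watson, May 15→Watson, May 16→Okafor, May 17→Tanaka, May 18→Okafor, May 19→Tanaka, May 20→Okafor.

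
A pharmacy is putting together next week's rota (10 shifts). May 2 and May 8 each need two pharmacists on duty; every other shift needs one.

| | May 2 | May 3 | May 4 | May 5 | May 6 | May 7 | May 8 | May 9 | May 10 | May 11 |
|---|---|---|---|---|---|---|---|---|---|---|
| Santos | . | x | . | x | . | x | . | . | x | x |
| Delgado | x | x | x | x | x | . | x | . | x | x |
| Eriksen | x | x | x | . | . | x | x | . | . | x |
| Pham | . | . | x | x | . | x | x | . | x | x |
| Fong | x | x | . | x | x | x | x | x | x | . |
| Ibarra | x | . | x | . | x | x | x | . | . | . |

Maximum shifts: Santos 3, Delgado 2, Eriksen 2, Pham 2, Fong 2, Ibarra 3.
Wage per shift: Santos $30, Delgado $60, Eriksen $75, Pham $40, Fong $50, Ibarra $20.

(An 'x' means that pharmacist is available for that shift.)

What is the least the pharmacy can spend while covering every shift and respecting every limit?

$450

May 9 can only be covered by Fong, so that assignment is forced.
Picking the cheapest available pharmacist for each shift independently would cost $360, but that ignores the shift limits.
An optimal schedule: May 2→Fong+Delgado, May 3→Santos, May 4→Ibarra, May 5→Santos, May 6→Ibarra, May 7→Ibarra, May 8→Pham+Delgado, May 9→Fong, May 10→Santos, May 11→Pham.
Total: 50 + 60 + 30 + 20 + 30 + 20 + 20 + 40 + 60 + 50 + 30 + 40 = $450.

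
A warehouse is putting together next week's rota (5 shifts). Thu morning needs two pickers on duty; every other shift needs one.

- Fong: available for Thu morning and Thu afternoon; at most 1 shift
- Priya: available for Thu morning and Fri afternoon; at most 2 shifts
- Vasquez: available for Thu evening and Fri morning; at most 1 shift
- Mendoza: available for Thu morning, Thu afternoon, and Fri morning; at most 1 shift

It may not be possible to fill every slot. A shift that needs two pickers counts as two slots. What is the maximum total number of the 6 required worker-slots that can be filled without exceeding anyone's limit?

5

Total capacity across all pickers is 1+2+1+1 = 5, and 6 slots are needed, so at most 5 can be filled.
An assignment achieving 5: Thu morning→Priya, Thu afternoon→Fong, Thu evening→Vasquez, Fri morning→Mendoza, Fri afternoon→Priya.
Loads: Fong 1/1, Priya 2/2, Vasquez 1/1, Mendoza 1/1.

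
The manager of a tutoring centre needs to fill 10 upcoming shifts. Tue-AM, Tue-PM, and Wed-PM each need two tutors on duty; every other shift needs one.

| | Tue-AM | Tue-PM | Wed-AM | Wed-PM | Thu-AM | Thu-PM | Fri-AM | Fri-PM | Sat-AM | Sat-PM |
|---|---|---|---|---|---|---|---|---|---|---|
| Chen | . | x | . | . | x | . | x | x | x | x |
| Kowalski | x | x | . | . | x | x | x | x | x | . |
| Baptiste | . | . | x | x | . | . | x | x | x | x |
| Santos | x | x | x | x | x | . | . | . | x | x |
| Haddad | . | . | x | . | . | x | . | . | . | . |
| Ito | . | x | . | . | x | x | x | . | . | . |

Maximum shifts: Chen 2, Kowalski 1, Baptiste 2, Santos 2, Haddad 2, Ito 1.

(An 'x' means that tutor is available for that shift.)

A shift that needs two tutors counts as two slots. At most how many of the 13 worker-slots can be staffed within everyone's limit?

Total capacity across all tutors is 2+1+2+2+2+1 = 10, and 13 slots are needed, so at most 10 can be filled.
An assignment achieving 10: Tue-AM→Kowalski+Santos, Tue-PM→Ito, Wed-AM→Haddad, Wed-PM→Baptiste+Santos, Thu-PM→Haddad, Fri-AM→Baptiste, Fri-PM→Chen, Sat-PM→Chen.
Loads: Chen 2/2, Kowalski 1/1, Baptiste 2/2, Santos 2/2, Haddad 2/2, Ito 1/1.

10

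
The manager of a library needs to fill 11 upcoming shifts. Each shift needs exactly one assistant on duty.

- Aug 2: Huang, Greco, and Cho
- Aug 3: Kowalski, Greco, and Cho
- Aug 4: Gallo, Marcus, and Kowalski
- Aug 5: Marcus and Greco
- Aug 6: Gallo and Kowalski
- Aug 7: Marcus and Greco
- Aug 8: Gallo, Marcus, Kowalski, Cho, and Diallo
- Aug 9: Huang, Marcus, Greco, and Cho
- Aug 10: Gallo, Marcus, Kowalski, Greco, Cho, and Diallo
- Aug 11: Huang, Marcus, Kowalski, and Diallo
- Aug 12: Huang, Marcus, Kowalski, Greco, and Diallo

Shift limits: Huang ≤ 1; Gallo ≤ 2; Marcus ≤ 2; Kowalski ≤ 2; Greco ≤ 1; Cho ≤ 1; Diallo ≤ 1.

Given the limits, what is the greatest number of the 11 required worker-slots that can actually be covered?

Total capacity across all assistants is 1+2+2+2+1+1+1 = 10, and 11 slots are needed, so at most 10 can be filled.
An assignment achieving 10: Aug 2→Huang, Aug 3→Kowalski, Aug 4→Gallo, Aug 5→Marcus, Aug 6→Gallo, Aug 7→Marcus, Aug 8→Cho, Aug 9→Greco, Aug 11→Kowalski, Aug 12→Diallo.
Loads: Huang 1/1, Gallo 2/2, Marcus 2/2, Kowalski 2/2, Greco 1/1, Cho 1/1, Diallo 1/1.

10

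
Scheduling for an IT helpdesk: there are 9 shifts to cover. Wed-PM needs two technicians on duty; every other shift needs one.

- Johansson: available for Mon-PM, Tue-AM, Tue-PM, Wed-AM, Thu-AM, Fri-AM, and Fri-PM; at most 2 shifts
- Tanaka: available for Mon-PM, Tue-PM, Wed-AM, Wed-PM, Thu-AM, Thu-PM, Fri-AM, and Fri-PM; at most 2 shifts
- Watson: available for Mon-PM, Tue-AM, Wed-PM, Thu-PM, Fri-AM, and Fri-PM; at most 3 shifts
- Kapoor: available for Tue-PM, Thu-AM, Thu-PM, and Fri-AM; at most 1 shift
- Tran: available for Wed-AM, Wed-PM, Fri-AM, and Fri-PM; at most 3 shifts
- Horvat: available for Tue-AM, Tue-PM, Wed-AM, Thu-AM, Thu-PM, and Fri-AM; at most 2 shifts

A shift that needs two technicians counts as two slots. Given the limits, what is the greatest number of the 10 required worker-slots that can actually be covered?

Total capacity across all technicians is 2+2+3+1+3+2 = 13, and 10 slots are needed, so at most 10 can be filled.
An assignment achieving 10: Mon-PM→Johansson, Tue-AM→Johansson, Tue-PM→Tanaka, Wed-AM→Tran, Wed-PM→Tanaka+Watson, Thu-AM→Kapoor, Thu-PM→Watson, Fri-AM→Tran, Fri-PM→Watson.
Loads: Johansson 2/2, Tanaka 2/2, Watson 3/3, Kapoor 1/1, Tran 2/3, Horvat 0/2.

10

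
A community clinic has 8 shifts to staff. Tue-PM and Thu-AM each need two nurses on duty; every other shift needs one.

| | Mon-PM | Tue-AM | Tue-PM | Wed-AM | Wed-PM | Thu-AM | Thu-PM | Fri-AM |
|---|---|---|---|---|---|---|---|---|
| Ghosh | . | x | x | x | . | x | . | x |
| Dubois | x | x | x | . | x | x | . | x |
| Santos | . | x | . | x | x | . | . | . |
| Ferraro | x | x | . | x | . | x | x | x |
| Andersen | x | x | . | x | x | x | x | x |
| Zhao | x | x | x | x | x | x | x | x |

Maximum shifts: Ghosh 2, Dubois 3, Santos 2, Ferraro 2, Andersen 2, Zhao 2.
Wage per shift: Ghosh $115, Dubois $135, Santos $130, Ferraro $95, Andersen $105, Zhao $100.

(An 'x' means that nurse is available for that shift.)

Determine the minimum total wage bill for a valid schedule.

$1090

Picking the cheapest available nurse for each shift independently would cost $985, but that ignores the shift limits.
An optimal schedule: Mon-PM→Ferraro, Tue-AM→Santos, Tue-PM→Zhao+Ghosh, Wed-AM→Santos, Wed-PM→Zhao, Thu-AM→Andersen+Ghosh, Thu-PM→Ferraro, Fri-AM→Andersen.
Total: 95 + 130 + 100 + 115 + 130 + 100 + 105 + 115 + 95 + 105 = $1090.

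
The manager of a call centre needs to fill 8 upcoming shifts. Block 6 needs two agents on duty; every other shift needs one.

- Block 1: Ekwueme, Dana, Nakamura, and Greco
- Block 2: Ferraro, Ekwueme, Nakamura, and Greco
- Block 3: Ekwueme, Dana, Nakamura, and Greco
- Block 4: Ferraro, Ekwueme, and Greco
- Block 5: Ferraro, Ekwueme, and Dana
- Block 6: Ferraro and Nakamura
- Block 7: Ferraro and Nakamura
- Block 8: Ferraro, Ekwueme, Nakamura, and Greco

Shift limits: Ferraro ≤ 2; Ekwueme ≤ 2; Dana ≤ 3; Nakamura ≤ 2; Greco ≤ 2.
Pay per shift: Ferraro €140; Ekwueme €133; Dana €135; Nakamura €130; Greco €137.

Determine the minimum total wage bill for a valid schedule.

Block 6 can only be covered by Ferraro and Nakamura, so that assignment is forced.
Picking the cheapest available agent for each shift independently would cost €1186, but that ignores the shift limits.
An optimal schedule: Block 1→Dana, Block 2→Ekwueme, Block 3→Dana, Block 4→Ekwueme, Block 5→Dana, Block 6→Nakamura+Ferraro, Block 7→Nakamura, Block 8→Greco.
Total: 135 + 133 + 135 + 133 + 135 + 130 + 140 + 130 + 137 = €1208.

€1208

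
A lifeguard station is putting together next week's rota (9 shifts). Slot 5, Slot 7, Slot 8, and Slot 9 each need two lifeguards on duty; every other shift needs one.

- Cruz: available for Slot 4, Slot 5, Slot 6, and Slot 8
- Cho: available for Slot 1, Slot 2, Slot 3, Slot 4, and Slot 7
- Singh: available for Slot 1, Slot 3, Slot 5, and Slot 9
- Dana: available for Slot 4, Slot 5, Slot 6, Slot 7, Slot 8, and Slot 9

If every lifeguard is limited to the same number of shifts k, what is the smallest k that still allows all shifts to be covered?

With 4 lifeguards and 13 worker-slots to fill, someone must work at least ⌈13/4⌉ = 4 shifts, so k ≥ 4.
k = 4 works: Slot 1→Cho, Slot 2→Cho, Slot 3→Cho, Slot 4→Cruz, Slot 5→Cruz+Singh, Slot 6→Cruz, Slot 7→Cho+Dana, Slot 8→Cruz+Dana, Slot 9→Singh+Dana.
Loads: Cruz 4, Cho 4, Singh 2, Dana 3 — all ≤ 4.

4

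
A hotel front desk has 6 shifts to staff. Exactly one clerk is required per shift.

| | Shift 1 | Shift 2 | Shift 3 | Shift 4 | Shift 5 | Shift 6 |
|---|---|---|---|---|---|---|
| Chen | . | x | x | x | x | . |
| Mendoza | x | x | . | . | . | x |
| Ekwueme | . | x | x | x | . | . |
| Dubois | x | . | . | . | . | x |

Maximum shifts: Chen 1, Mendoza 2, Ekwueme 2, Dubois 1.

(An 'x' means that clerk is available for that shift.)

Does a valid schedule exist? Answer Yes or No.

Shift 5 can only be covered by Chen, so that assignment is forced.
One valid schedule: Shift 1→Mendoza, Shift 2→Mendoza, Shift 3→Ekwueme, Shift 4→Ekwueme, Shift 5→Chen, Shift 6→Dubois.
Loads: Chen 1/1, Mendoza 2/2, Ekwueme 2/2, Dubois 1/1 — all within limits.

Yes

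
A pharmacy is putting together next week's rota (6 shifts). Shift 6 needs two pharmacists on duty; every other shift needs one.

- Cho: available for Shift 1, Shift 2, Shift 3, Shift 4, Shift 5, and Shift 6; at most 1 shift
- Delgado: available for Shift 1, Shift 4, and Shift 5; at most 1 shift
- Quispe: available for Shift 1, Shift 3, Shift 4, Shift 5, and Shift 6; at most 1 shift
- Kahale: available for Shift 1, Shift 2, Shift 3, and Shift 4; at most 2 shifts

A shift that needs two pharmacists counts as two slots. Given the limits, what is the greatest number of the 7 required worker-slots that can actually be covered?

Total capacity across all pharmacists is 1+1+1+2 = 5, and 7 slots are needed, so at most 5 can be filled.
An assignment achieving 5: Shift 1→Kahale, Shift 2→Cho, Shift 3→Kahale, Shift 5→Delgado, Shift 6→Quispe.
Loads: Cho 1/1, Delgado 1/1, Quispe 1/1, Kahale 2/2.

5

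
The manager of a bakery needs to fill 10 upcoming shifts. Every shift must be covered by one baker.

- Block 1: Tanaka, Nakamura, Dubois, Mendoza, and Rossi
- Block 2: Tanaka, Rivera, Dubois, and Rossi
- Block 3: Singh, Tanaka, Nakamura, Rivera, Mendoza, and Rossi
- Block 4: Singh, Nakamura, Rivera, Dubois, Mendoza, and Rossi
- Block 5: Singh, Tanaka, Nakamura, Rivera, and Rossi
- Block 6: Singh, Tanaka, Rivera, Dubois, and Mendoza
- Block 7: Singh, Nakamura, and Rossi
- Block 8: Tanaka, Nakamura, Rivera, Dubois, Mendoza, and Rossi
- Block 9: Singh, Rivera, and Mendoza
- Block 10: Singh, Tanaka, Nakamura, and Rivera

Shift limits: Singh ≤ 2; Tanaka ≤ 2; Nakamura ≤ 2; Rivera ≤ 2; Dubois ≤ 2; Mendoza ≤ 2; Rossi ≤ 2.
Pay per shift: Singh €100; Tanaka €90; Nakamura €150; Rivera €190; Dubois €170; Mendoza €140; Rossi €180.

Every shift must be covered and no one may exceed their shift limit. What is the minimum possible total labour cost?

Picking the cheapest available baker for each shift independently would cost €930, but that ignores the shift limits.
An optimal schedule: Block 1→Mendoza, Block 2→Tanaka, Block 3→Nakamura, Block 4→Dubois, Block 5→Nakamura, Block 6→Mendoza, Block 7→Singh, Block 8→Dubois, Block 9→Singh, Block 10→Tanaka.
Total: 140 + 90 + 150 + 170 + 150 + 140 + 100 + 170 + 100 + 90 = €1300.

€1300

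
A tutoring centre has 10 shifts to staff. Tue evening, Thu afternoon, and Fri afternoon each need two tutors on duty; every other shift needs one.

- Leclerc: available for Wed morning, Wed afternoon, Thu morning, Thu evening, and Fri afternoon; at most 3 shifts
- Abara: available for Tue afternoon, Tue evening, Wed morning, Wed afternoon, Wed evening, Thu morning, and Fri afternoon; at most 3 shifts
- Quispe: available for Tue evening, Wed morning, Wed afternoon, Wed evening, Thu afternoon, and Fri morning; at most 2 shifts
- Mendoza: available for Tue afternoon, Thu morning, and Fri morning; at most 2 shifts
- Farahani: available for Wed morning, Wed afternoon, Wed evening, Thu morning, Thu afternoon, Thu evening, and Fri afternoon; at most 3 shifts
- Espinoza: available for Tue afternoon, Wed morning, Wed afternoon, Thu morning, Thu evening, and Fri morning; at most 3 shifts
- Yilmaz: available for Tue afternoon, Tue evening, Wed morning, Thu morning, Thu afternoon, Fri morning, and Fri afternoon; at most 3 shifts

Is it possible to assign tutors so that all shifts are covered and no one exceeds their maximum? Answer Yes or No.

One valid schedule: Tue afternoon→Abara, Tue evening→Abara+Quispe, Wed morning→Leclerc, Wed afternoon→Leclerc, Wed evening→Abara, Thu morning→Mendoza, Thu afternoon→Quispe+Farahani, Thu evening→Leclerc, Fri morning→Mendoza, Fri afternoon→Farahani+Yilmaz.
Loads: Leclerc 3/3, Abara 3/3, Quispe 2/2, Mendoza 2/2, Farahani 2/3, Espinoza 0/3, Yilmaz 1/3 — all within limits.

Yes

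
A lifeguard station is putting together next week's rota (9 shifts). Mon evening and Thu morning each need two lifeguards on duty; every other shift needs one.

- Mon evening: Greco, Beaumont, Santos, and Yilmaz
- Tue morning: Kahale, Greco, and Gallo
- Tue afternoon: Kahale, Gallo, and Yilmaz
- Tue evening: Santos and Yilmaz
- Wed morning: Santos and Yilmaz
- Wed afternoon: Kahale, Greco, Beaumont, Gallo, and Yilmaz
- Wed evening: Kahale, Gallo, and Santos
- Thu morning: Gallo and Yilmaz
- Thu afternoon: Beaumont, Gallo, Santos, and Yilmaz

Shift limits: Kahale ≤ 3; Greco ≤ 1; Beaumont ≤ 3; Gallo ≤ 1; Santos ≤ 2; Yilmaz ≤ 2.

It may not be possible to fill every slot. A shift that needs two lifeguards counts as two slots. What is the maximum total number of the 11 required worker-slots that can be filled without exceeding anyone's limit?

11

Total capacity across all lifeguards is 3+1+3+1+2+2 = 12, and 11 slots are needed, so at most 11 can be filled.
An assignment achieving 11: Mon evening→Greco+Beaumont, Tue morning→Kahale, Tue afternoon→Kahale, Tue evening→Santos, Wed morning→Santos, Wed afternoon→Beaumont, Wed evening→Kahale, Thu morning→Gallo+Yilmaz, Thu afternoon→Beaumont.
Loads: Kahale 3/3, Greco 1/1, Beaumont 3/3, Gallo 1/1, Santos 2/2, Yilmaz 1/2.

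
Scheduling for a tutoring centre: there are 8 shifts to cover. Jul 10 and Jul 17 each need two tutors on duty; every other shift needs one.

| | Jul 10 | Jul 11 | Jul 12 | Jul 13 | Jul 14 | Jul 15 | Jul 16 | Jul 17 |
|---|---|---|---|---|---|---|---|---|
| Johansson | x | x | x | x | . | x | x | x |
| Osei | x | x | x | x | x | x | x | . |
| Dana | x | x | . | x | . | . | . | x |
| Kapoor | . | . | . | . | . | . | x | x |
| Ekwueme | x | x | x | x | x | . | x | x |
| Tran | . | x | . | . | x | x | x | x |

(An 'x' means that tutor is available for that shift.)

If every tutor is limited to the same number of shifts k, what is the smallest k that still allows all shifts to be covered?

2

With 6 tutors and 10 worker-slots to fill, someone must work at least ⌈10/6⌉ = 2 shifts, so k ≥ 2.
k = 2 works: Jul 10→Dana+Ekwueme, Jul 11→Dana, Jul 12→Johansson, Jul 13→Osei, Jul 14→Osei, Jul 15→Johansson, Jul 16→Kapoor, Jul 17→Kapoor+Ekwueme.
Loads: Johansson 2, Osei 2, Dana 2, Kapoor 2, Ekwueme 2, Tran 0 — all ≤ 2.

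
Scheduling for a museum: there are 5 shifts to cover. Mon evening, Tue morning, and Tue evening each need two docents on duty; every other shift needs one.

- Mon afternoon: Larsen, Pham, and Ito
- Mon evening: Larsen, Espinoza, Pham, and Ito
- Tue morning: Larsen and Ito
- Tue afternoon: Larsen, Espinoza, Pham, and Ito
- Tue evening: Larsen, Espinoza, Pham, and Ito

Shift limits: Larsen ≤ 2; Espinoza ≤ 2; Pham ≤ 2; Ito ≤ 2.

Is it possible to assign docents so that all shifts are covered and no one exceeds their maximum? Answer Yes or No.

Yes

Tue morning can only be covered by Larsen and Ito, so that assignment is forced.
One valid schedule: Mon afternoon→Larsen, Mon evening→Espinoza+Pham, Tue morning→Larsen+Ito, Tue afternoon→Espinoza, Tue evening→Pham+Ito.
Loads: Larsen 2/2, Espinoza 2/2, Pham 2/2, Ito 2/2 — all within limits.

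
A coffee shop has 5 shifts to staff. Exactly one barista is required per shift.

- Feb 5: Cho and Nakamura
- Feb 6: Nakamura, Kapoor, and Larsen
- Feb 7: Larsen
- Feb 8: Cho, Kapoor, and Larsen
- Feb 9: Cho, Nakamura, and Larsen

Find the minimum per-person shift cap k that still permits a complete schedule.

2

With 4 baristas and 5 worker-slots to fill, someone must work at least ⌈5/4⌉ = 2 shifts, so k ≥ 2.
k = 2 works: Feb 5→Cho, Feb 6→Nakamura, Feb 7→Larsen, Feb 8→Cho, Feb 9→Nakamura.
Loads: Cho 2, Nakamura 2, Kapoor 0, Larsen 1 — all ≤ 2.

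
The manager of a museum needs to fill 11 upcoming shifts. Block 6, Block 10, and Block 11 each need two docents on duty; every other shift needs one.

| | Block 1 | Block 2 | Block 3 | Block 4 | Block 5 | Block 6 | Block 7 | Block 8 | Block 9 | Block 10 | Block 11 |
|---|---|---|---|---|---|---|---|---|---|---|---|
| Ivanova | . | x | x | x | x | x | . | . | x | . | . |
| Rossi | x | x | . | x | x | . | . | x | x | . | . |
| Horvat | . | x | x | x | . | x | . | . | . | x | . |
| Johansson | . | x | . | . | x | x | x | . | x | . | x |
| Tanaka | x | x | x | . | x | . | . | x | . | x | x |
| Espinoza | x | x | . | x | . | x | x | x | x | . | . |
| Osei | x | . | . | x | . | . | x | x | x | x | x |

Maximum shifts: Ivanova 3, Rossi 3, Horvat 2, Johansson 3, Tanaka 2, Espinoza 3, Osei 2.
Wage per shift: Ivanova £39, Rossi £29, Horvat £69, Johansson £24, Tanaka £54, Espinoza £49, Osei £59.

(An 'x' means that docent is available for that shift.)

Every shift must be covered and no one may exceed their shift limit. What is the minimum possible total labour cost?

Picking the cheapest available docent for each shift independently would cost £476, but that ignores the shift limits.
An optimal schedule: Block 1→Rossi, Block 2→Espinoza, Block 3→Ivanova, Block 4→Rossi, Block 5→Johansson, Block 6→Ivanova+Espinoza, Block 7→Johansson, Block 8→Rossi, Block 9→Ivanova, Block 10→Tanaka+Osei, Block 11→Johansson+Tanaka.
Total: 29 + 49 + 39 + 29 + 24 + 39 + 49 + 24 + 29 + 39 + 54 + 59 + 24 + 54 = £541.

£541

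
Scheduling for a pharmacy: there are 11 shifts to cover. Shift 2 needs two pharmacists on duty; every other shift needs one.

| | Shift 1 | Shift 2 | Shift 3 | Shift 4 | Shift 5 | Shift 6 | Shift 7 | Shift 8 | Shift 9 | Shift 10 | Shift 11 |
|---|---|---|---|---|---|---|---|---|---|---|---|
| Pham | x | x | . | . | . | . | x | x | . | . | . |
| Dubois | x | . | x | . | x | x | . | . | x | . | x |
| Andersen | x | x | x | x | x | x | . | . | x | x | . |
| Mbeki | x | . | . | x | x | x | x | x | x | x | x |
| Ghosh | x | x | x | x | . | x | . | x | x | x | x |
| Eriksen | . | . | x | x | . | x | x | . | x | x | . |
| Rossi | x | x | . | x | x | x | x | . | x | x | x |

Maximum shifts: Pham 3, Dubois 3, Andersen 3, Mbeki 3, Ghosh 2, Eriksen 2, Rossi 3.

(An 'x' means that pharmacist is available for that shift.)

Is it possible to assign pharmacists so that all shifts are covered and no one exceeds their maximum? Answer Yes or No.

Yes

One valid schedule: Shift 1→Pham, Shift 2→Andersen+Ghosh, Shift 3→Dubois, Shift 4→Andersen, Shift 5→Dubois, Shift 6→Mbeki, Shift 7→Pham, Shift 8→Pham, Shift 9→Mbeki, Shift 10→Andersen, Shift 11→Dubois.
Loads: Pham 3/3, Dubois 3/3, Andersen 3/3, Mbeki 2/3, Ghosh 1/2, Eriksen 0/2, Rossi 0/3 — all within limits.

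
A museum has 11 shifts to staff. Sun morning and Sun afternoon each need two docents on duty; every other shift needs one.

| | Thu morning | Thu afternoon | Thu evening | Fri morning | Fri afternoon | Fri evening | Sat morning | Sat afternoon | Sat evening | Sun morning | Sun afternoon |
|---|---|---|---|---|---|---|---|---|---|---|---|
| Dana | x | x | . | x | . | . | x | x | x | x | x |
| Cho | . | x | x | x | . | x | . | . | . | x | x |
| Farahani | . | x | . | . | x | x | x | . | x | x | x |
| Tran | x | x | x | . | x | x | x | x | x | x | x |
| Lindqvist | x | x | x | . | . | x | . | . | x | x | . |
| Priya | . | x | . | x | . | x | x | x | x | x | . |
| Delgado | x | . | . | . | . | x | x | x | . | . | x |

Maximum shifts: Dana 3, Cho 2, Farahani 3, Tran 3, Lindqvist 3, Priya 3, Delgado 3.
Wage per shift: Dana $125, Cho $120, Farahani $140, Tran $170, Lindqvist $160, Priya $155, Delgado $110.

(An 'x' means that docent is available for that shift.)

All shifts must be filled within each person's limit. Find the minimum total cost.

Picking the cheapest available docent for each shift independently would cost $1540, but that ignores the shift limits.
An optimal schedule: Thu morning→Delgado, Thu afternoon→Dana, Thu evening→Cho, Fri morning→Cho, Fri afternoon→Farahani, Fri evening→Priya, Sat morning→Delgado, Sat afternoon→Delgado, Sat evening→Dana, Sun morning→Farahani+Priya, Sun afternoon→Dana+Farahani.
Total: 110 + 125 + 120 + 120 + 140 + 155 + 110 + 110 + 125 + 140 + 155 + 125 + 140 = $1675.

$1675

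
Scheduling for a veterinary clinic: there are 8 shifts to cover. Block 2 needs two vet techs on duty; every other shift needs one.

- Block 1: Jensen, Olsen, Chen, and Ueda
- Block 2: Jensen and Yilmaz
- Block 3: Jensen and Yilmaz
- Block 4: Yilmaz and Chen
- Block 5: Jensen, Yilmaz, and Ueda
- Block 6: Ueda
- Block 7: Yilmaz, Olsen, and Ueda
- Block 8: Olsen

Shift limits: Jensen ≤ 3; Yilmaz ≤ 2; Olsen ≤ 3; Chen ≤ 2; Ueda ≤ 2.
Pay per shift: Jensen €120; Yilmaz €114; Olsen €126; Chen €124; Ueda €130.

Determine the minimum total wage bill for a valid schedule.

€1092

Block 2 can only be covered by Jensen and Yilmaz, so that assignment is forced.
Block 6 can only be covered by Ueda, so that assignment is forced.
Block 8 can only be covered by Olsen, so that assignment is forced.
Picking the cheapest available vet tech for each shift independently would cost €1066, but that ignores the shift limits.
An optimal schedule: Block 1→Chen, Block 2→Yilmaz+Jensen, Block 3→Jensen, Block 4→Chen, Block 5→Jensen, Block 6→Ueda, Block 7→Yilmaz, Block 8→Olsen.
Total: 124 + 114 + 120 + 120 + 124 + 120 + 130 + 114 + 126 = €1092.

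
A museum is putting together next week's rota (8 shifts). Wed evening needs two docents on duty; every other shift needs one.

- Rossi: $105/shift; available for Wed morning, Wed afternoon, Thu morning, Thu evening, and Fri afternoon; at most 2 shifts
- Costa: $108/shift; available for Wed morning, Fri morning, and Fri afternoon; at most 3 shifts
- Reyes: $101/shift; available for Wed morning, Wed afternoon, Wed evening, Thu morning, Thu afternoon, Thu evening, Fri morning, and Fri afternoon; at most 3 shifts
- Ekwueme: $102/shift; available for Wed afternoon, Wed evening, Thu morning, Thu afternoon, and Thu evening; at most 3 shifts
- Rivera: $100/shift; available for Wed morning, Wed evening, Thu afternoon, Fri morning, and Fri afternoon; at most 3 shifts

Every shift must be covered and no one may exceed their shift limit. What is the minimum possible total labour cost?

Picking the cheapest available docent for each shift independently would cost $904, but that ignores the shift limits.
An optimal schedule: Wed morning→Rivera, Wed afternoon→Reyes, Wed evening→Rivera+Reyes, Thu morning→Ekwueme, Thu afternoon→Ekwueme, Thu evening→Ekwueme, Fri morning→Rivera, Fri afternoon→Reyes.
Total: 100 + 101 + 100 + 101 + 102 + 102 + 102 + 100 + 101 = $909.

$909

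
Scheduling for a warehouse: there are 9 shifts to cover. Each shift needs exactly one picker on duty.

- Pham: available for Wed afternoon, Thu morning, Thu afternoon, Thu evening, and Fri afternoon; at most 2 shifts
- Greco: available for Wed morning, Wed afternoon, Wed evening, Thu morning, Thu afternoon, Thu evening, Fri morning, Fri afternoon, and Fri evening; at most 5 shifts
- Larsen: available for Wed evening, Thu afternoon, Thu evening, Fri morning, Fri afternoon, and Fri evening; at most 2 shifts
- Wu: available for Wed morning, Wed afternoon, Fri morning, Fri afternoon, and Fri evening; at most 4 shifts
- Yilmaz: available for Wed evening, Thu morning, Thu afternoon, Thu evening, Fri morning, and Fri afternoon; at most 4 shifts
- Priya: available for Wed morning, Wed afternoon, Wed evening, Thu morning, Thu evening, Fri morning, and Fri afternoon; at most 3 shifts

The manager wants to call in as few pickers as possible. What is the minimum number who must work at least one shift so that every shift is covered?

2

9 slots to fill and no one can take more than 5, so at least ⌈9/5⌉ = 2 pickers are needed.
Greco and Wu alone can cover everything: Wed morning→Greco, Wed afternoon→Wu, Wed evening→Greco, Thu morning→Greco, Thu afternoon→Greco, Thu evening→Greco, Fri morning→Wu, Fri afternoon→Wu, Fri evening→Wu.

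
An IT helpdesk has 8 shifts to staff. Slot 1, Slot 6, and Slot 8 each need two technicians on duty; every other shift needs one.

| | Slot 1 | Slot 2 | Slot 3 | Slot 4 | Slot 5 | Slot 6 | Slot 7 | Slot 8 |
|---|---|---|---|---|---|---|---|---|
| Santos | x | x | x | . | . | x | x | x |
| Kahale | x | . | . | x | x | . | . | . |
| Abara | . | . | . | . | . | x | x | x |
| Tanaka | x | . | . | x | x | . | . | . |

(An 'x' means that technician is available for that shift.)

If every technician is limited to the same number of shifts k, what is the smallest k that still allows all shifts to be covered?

With 4 technicians and 11 worker-slots to fill, someone must work at least ⌈11/4⌉ = 3 shifts, so k ≥ 3.
k = 3 fails: Shifts {Slot 2, Slot 3, Slot 6, Slot 8} need 6 worker-slots in total, but the technicians available for any of those shifts (Santos and Abara) can supply at most 5 among them. So no valid schedule exists.
k = 4 works: Slot 1→Kahale+Tanaka, Slot 2→Santos, Slot 3→Santos, Slot 4→Kahale, Slot 5→Kahale, Slot 6→Santos+Abara, Slot 7→Abara, Slot 8→Santos+Abara.
Loads: Santos 4, Kahale 3, Abara 3, Tanaka 1 — all ≤ 4.

4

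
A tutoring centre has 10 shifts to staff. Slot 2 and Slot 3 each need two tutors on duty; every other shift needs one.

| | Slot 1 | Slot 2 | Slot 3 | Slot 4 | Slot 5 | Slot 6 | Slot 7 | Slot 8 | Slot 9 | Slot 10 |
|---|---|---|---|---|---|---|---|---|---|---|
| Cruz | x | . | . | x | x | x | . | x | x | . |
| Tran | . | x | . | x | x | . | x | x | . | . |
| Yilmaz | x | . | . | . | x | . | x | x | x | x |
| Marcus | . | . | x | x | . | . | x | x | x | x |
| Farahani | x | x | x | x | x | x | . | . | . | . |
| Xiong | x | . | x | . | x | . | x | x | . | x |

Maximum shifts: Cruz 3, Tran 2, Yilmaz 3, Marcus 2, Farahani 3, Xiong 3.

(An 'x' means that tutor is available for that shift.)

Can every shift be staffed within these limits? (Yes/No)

Slot 2 can only be covered by Tran and Farahani, so that assignment is forced.
One valid schedule: Slot 1→Cruz, Slot 2→Tran+Farahani, Slot 3→Marcus+Farahani, Slot 4→Tran, Slot 5→Yilmaz, Slot 6→Cruz, Slot 7→Yilmaz, Slot 8→Marcus, Slot 9→Cruz, Slot 10→Yilmaz.
Loads: Cruz 3/3, Tran 2/2, Yilmaz 3/3, Marcus 2/2, Farahani 2/3, Xiong 0/3 — all within limits.

Yes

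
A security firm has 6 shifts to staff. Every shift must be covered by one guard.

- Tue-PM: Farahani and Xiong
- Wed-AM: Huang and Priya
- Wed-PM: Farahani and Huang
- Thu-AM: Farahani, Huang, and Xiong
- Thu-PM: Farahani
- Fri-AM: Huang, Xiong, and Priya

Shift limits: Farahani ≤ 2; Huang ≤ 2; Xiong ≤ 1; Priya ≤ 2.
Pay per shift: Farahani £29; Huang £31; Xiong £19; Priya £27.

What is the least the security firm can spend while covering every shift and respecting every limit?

Thu-PM can only be covered by Farahani, so that assignment is forced.
Picking the cheapest available guard for each shift independently would cost £142, but that ignores the shift limits.
An optimal schedule: Tue-PM→Xiong, Wed-AM→Priya, Wed-PM→Farahani, Thu-AM→Huang, Thu-PM→Farahani, Fri-AM→Priya.
Total: 19 + 27 + 29 + 31 + 29 + 27 = £162.

£162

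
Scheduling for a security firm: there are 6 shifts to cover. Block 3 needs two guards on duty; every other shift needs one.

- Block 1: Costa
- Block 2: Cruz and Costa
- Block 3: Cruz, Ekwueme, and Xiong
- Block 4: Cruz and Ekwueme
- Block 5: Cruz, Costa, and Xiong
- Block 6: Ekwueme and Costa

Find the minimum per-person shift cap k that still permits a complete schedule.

2

With 4 guards and 7 worker-slots to fill, someone must work at least ⌈7/4⌉ = 2 shifts, so k ≥ 2.
k = 2 works: Block 1→Costa, Block 2→Cruz, Block 3→Ekwueme+Xiong, Block 4→Cruz, Block 5→Costa, Block 6→Ekwueme.
Loads: Cruz 2, Ekwueme 2, Costa 2, Xiong 1 — all ≤ 2.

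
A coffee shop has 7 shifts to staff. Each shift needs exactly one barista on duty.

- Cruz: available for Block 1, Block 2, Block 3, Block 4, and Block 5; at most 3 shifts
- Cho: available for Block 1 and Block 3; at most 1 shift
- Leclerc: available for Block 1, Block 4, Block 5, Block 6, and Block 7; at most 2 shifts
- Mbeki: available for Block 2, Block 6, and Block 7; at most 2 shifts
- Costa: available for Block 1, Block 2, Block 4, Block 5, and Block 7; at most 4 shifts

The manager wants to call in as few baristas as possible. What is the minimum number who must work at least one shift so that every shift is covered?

3

7 slots to fill and no one can take more than 4, so at least ⌈7/4⌉ = 2 baristas are needed.
No set of 2 baristas can cover every shift (each such set leaves at least one shift with no one available or exceeds a cap).
Cruz, Leclerc, and Mbeki alone can cover everything: Block 1→Cruz, Block 2→Cruz, Block 3→Cruz, Block 4→Leclerc, Block 5→Leclerc, Block 6→Mbeki, Block 7→Mbeki.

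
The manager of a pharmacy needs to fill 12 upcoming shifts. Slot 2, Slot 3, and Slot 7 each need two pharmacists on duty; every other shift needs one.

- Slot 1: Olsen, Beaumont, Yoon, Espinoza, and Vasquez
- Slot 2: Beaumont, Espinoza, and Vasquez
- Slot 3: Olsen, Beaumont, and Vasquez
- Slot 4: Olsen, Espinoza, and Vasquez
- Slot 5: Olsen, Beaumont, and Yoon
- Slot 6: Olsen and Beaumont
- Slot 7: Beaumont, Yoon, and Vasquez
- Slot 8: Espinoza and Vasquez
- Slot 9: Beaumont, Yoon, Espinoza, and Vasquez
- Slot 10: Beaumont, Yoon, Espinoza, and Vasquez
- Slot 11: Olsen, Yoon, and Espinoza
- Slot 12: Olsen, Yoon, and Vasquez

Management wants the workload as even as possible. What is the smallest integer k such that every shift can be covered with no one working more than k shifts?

3

With 5 pharmacists and 15 worker-slots to fill, someone must work at least ⌈15/5⌉ = 3 shifts, so k ≥ 3.
k = 3 works: Slot 1→Vasquez, Slot 2→Beaumont+Espinoza, Slot 3→Olsen+Beaumont, Slot 4→Olsen, Slot 5→Beaumont, Slot 6→Olsen, Slot 7→Yoon+Vasquez, Slot 8→Espinoza, Slot 9→Espinoza, Slot 10→Vasquez, Slot 11→Yoon, Slot 12→Yoon.
Loads: Olsen 3, Beaumont 3, Yoon 3, Espinoza 3, Vasquez 3 — all ≤ 3.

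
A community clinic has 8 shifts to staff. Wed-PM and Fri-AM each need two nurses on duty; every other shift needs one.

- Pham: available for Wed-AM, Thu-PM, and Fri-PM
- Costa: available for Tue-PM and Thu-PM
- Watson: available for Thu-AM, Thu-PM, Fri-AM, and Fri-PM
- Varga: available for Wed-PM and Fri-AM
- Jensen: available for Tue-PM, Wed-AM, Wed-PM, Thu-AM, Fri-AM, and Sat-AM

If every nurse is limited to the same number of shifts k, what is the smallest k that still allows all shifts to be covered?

2

With 5 nurses and 10 worker-slots to fill, someone must work at least ⌈10/5⌉ = 2 shifts, so k ≥ 2.
k = 2 works: Tue-PM→Costa, Wed-AM→Pham, Wed-PM→Varga+Jensen, Thu-AM→Watson, Thu-PM→Costa, Fri-AM→Watson+Varga, Fri-PM→Pham, Sat-AM→Jensen.
Loads: Pham 2, Costa 2, Watson 2, Varga 2, Jensen 2 — all ≤ 2.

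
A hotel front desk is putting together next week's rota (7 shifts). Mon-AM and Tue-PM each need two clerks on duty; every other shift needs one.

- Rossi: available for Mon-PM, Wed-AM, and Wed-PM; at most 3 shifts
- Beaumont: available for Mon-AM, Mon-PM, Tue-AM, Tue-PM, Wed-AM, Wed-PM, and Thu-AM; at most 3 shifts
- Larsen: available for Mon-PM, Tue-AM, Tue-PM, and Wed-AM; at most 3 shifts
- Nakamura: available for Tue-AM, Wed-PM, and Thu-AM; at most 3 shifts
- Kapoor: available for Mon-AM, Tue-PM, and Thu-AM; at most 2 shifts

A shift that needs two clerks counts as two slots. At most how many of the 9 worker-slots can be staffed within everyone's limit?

Total capacity across all clerks is 3+3+3+3+2 = 14, and 9 slots are needed, so at most 9 can be filled.
An assignment achieving 9: Mon-AM→Beaumont+Kapoor, Mon-PM→Rossi, Tue-AM→Beaumont, Tue-PM→Beaumont+Larsen, Wed-AM→Rossi, Wed-PM→Rossi, Thu-AM→Nakamura.
Loads: Rossi 3/3, Beaumont 3/3, Larsen 1/3, Nakamura 1/3, Kapoor 1/2.

9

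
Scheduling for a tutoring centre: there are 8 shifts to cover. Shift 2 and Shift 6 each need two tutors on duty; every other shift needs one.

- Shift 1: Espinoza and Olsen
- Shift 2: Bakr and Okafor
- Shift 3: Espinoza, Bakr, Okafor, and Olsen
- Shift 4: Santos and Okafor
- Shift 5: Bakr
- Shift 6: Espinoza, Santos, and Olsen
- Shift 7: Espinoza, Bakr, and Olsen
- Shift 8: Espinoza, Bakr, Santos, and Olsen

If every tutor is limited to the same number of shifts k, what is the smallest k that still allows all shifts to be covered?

2

With 5 tutors and 10 worker-slots to fill, someone must work at least ⌈10/5⌉ = 2 shifts, so k ≥ 2.
k = 2 works: Shift 1→Espinoza, Shift 2→Bakr+Okafor, Shift 3→Okafor, Shift 4→Santos, Shift 5→Bakr, Shift 6→Espinoza+Santos, Shift 7→Olsen, Shift 8→Olsen.
Loads: Espinoza 2, Bakr 2, Santos 2, Okafor 2, Olsen 2 — all ≤ 2.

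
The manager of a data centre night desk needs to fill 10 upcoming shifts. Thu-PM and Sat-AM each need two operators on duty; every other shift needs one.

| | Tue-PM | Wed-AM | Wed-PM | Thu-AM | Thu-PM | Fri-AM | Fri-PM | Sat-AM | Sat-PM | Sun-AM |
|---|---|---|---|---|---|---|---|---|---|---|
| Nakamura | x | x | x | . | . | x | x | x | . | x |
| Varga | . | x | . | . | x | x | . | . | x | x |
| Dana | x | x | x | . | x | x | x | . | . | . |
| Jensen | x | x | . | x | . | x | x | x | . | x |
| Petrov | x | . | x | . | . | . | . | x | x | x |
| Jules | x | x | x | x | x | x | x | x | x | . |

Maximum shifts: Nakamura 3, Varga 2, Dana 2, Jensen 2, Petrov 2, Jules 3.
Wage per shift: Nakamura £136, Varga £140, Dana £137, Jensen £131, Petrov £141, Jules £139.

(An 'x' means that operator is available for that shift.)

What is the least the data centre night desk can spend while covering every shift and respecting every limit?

£1641

Picking the cheapest available operator for each shift independently would cost £1604, but that ignores the shift limits.
An optimal schedule: Tue-PM→Dana, Wed-AM→Varga, Wed-PM→Nakamura, Thu-AM→Jensen, Thu-PM→Dana+Jules, Fri-AM→Varga, Fri-PM→Jensen, Sat-AM→Nakamura+Jules, Sat-PM→Jules, Sun-AM→Nakamura.
Total: 137 + 140 + 136 + 131 + 137 + 139 + 140 + 131 + 136 + 139 + 139 + 136 = £1641.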